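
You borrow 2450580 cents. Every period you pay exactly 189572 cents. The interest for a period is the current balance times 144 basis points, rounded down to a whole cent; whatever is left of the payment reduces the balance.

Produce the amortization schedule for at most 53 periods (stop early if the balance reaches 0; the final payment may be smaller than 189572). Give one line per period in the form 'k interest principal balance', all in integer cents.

1. interest=⌊2450580·144/10000⌋=35288; principal=189572-35288=154284; balance=2450580-154284=2296296
2. interest=⌊2296296·144/10000⌋=33066; principal=189572-33066=156506; balance=2296296-156506=2139790
3. interest=⌊2139790·144/10000⌋=30812; principal=189572-30812=158760; balance=2139790-158760=1981030
4. interest=⌊1981030·144/10000⌋=28526; principal=189572-28526=161046; balance=1981030-161046=1819984
5. interest=⌊1819984·144/10000⌋=26207; principal=189572-26207=163365; balance=1819984-163365=1656619
6. interest=⌊1656619·144/10000⌋=23855; principal=189572-23855=165717; balance=1656619-165717=1490902
7. interest=⌊1490902·144/10000⌋=21468; principal=189572-21468=168104; balance=1490902-168104=1322798
8. interest=⌊1322798·144/10000⌋=19048; principal=189572-19048=170524; balance=1322798-170524=1152274
9. interest=⌊1152274·144/10000⌋=16592; principal=189572-16592=172980; balance=1152274-172980=979294
10. interest=⌊979294·144/10000⌋=14101; principal=189572-14101=175471; balance=979294-175471=803823
11. interest=⌊803823·144/10000⌋=11575; principal=189572-11575=177997; balance=803823-177997=625826
12. interest=⌊625826·144/10000⌋=9011; principal=189572-9011=180561; balance=625826-180561=445265
13. interest=⌊445265·144/10000⌋=6411; principal=189572-6411=183161; balance=445265-183161=262104
14. interest=⌊262104·144/10000⌋=3774; principal=189572-3774=185798; balance=262104-185798=76306
15. interest=⌊76306·144/10000⌋=1098; principal=min(189572-1098,76306)=76306; balance=76306-76306=0

1 35288 154284 2296296
2 33066 156506 2139790
3 30812 158760 1981030
4 28526 161046 1819984
5 26207 163365 1656619
6 23855 165717 1490902
7 21468 168104 1322798
8 19048 170524 1152274
9 16592 172980 979294
10 14101 175471 803823
11 11575 177997 625826
12 9011 180561 445265
13 6411 183161 262104
14 3774 185798 76306
15 1098 76306 0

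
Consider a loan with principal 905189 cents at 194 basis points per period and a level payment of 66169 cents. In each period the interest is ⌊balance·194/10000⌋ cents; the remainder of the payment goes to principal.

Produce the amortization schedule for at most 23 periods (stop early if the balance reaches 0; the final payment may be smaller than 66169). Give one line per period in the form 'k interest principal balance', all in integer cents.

1 17560 48609 856580
2 16617 49552 807028
3 15656 50513 756515
4 14676 51493 705022
5 13677 52492 652530
6 12659 53510 599020
7 11620 54549 544471
8 10562 55607 488864
9 9483 56686 432178
10 8384 57785 374393
11 7263 58906 315487
12 6120 60049 255438
13 4955 61214 194224
14 3767 62402 131822
15 2557 63612 68210
16 1323 64846 3364
17 65 3364 0

1. interest=⌊905189·194/10000⌋=17560; principal=66169-17560=48609; balance=905189-48609=856580
2. interest=⌊856580·194/10000⌋=16617; principal=66169-16617=49552; balance=856580-49552=807028
3. interest=⌊807028·194/10000⌋=15656; principal=66169-15656=50513; balance=807028-50513=756515
4. interest=⌊756515·194/10000⌋=14676; principal=66169-14676=51493; balance=756515-51493=705022
5. interest=⌊705022·194/10000⌋=13677; principal=66169-13677=52492; balance=705022-52492=652530
6. interest=⌊652530·194/10000⌋=12659; principal=66169-12659=53510; balance=652530-53510=599020
7. interest=⌊599020·194/10000⌋=11620; principal=66169-11620=54549; balance=599020-54549=544471
8. interest=⌊544471·194/10000⌋=10562; principal=66169-10562=55607; balance=544471-55607=488864
9. interest=⌊488864·194/10000⌋=9483; principal=66169-9483=56686; balance=488864-56686=432178
10. interest=⌊432178·194/10000⌋=8384; principal=66169-8384=57785; balance=432178-57785=374393
11. interest=⌊374393·194/10000⌋=7263; principal=66169-7263=58906; balance=374393-58906=315487
12. interest=⌊315487·194/10000⌋=6120; principal=66169-6120=60049; balance=315487-60049=255438
13. interest=⌊255438·194/10000⌋=4955; principal=66169-4955=61214; balance=255438-61214=194224
14. interest=⌊194224·194/10000⌋=3767; principal=66169-3767=62402; balance=194224-62402=131822
15. interest=⌊131822·194/10000⌋=2557; principal=66169-2557=63612; balance=131822-63612=68210
16. interest=⌊68210·194/10000⌋=1323; principal=66169-1323=64846; balance=68210-64846=3364
17. interest=⌊3364·194/10000⌋=65; principal=min(66169-65,3364)=3364; balance=3364-3364=0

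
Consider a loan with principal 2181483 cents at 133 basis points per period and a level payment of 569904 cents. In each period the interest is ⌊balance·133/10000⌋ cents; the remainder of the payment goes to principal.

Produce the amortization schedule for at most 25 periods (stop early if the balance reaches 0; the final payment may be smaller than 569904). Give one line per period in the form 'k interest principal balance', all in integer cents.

1. interest=⌊2181483·133/10000⌋=29013; principal=569904-29013=540891; balance=2181483-540891=1640592
2. interest=⌊1640592·133/10000⌋=21819; principal=569904-21819=548085; balance=1640592-548085=1092507
3. interest=⌊1092507·133/10000⌋=14530; principal=569904-14530=555374; balance=1092507-555374=537133
4. interest=⌊537133·133/10000⌋=7143; principal=min(569904-7143,537133)=537133; balance=537133-537133=0

1 29013 540891 1640592
2 21819 548085 1092507
3 14530 555374 537133
4 7143 537133 0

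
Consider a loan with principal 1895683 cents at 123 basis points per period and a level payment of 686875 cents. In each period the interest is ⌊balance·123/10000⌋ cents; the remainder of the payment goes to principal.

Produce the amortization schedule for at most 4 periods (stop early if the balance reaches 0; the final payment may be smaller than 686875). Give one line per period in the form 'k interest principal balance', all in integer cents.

1 23316 663559 1232124
2 15155 671720 560404
3 6892 560404 0

1. interest=⌊1895683·123/10000⌋=23316; principal=686875-23316=663559; balance=1895683-663559=1232124
2. interest=⌊1232124·123/10000⌋=15155; principal=686875-15155=671720; balance=1232124-671720=560404
3. interest=⌊560404·123/10000⌋=6892; principal=min(686875-6892,560404)=560404; balance=560404-560404=0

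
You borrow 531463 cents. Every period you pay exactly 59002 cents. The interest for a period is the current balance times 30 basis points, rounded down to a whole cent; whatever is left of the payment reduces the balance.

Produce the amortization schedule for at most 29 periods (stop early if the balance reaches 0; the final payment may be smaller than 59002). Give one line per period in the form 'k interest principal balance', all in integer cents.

1. interest=⌊531463·30/10000⌋=1594; principal=59002-1594=57408; balance=531463-57408=474055
2. interest=⌊474055·30/10000⌋=1422; principal=59002-1422=57580; balance=474055-57580=416475
3. interest=⌊416475·30/10000⌋=1249; principal=59002-1249=57753; balance=416475-57753=358722
4. interest=⌊358722·30/10000⌋=1076; principal=59002-1076=57926; balance=358722-57926=300796
5. interest=⌊300796·30/10000⌋=902; principal=59002-902=58100; balance=300796-58100=242696
6. interest=⌊242696·30/10000⌋=728; principal=59002-728=58274; balance=242696-58274=184422
7. interest=⌊184422·30/10000⌋=553; principal=59002-553=58449; balance=184422-58449=125973
8. interest=⌊125973·30/10000⌋=377; principal=59002-377=58625; balance=125973-58625=67348
9. interest=⌊67348·30/10000⌋=202; principal=59002-202=58800; balance=67348-58800=8548
10. interest=⌊8548·30/10000⌋=25; principal=min(59002-25,8548)=8548; balance=8548-8548=0

1 1594 57408 474055
2 1422 57580 416475
3 1249 57753 358722
4 1076 57926 300796
5 902 58100 242696
6 728 58274 184422
7 553 58449 125973
8 377 58625 67348
9 202 58800 8548
10 25 8548 0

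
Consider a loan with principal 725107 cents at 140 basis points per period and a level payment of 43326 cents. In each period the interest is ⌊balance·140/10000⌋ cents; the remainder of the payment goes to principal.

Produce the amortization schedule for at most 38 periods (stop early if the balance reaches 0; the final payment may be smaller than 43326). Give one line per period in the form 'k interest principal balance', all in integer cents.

1. interest=⌊725107·140/10000⌋=10151; principal=43326-10151=33175; balance=725107-33175=691932
2. interest=⌊691932·140/10000⌋=9687; principal=43326-9687=33639; balance=691932-33639=658293
3. interest=⌊658293·140/10000⌋=9216; principal=43326-9216=34110; balance=658293-34110=624183
4. interest=⌊624183·140/10000⌋=8738; principal=43326-8738=34588; balance=624183-34588=589595
5. interest=⌊589595·140/10000⌋=8254; principal=43326-8254=35072; balance=589595-35072=554523
6. interest=⌊554523·140/10000⌋=7763; principal=43326-7763=35563; balance=554523-35563=518960
7. interest=⌊518960·140/10000⌋=7265; principal=43326-7265=36061; balance=518960-36061=482899
8. interest=⌊482899·140/10000⌋=6760; principal=43326-6760=36566; balance=482899-36566=446333
9. interest=⌊446333·140/10000⌋=6248; principal=43326-6248=37078; balance=446333-37078=409255
10. interest=⌊409255·140/10000⌋=5729; principal=43326-5729=37597; balance=409255-37597=371658
11. interest=⌊371658·140/10000⌋=5203; principal=43326-5203=38123; balance=371658-38123=333535
12. interest=⌊333535·140/10000⌋=4669; principal=43326-4669=38657; balance=333535-38657=294878
13. interest=⌊294878·140/10000⌋=4128; principal=43326-4128=39198; balance=294878-39198=255680
14. interest=⌊255680·140/10000⌋=3579; principal=43326-3579=39747; balance=255680-39747=215933
15. interest=⌊215933·140/10000⌋=3023; principal=43326-3023=40303; balance=215933-40303=175630
16. interest=⌊175630·140/10000⌋=2458; principal=43326-2458=40868; balance=175630-40868=134762
17. interest=⌊134762·140/10000⌋=1886; principal=43326-1886=41440; balance=134762-41440=93322
18. interest=⌊93322·140/10000⌋=1306; principal=43326-1306=42020; balance=93322-42020=51302
19. interest=⌊51302·140/10000⌋=718; principal=43326-718=42608; balance=51302-42608=8694
20. interest=⌊8694·140/10000⌋=121; principal=min(43326-121,8694)=8694; balance=8694-8694=0

1 10151 33175 691932
2 9687 33639 658293
3 9216 34110 624183
4 8738 34588 589595
5 8254 35072 554523
6 7763 35563 518960
7 7265 36061 482899
8 6760 36566 446333
9 6248 37078 409255
10 5729 37597 371658
11 5203 38123 333535
12 4669 38657 294878
13 4128 39198 255680
14 3579 39747 215933
15 3023 40303 175630
16 2458 40868 134762
17 1886 41440 93322
18 1306 42020 51302
19 718 42608 8694
20 121 8694 0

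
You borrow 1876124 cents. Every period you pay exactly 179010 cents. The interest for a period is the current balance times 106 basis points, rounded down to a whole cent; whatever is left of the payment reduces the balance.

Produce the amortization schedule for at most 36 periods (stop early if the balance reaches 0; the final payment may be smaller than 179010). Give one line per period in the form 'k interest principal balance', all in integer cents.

1. interest=⌊1876124·106/10000⌋=19886; principal=179010-19886=159124; balance=1876124-159124=1717000
2. interest=⌊1717000·106/10000⌋=18200; principal=179010-18200=160810; balance=1717000-160810=1556190
3. interest=⌊1556190·106/10000⌋=16495; principal=179010-16495=162515; balance=1556190-162515=1393675
4. interest=⌊1393675·106/10000⌋=14772; principal=179010-14772=164238; balance=1393675-164238=1229437
5. interest=⌊1229437·106/10000⌋=13032; principal=179010-13032=165978; balance=1229437-165978=1063459
6. interest=⌊1063459·106/10000⌋=11272; principal=179010-11272=167738; balance=1063459-167738=895721
7. interest=⌊895721·106/10000⌋=9494; principal=179010-9494=169516; balance=895721-169516=726205
8. interest=⌊726205·106/10000⌋=7697; principal=179010-7697=171313; balance=726205-171313=554892
9. interest=⌊554892·106/10000⌋=5881; principal=179010-5881=173129; balance=554892-173129=381763
10. interest=⌊381763·106/10000⌋=4046; principal=179010-4046=174964; balance=381763-174964=206799
11. interest=⌊206799·106/10000⌋=2192; principal=179010-2192=176818; balance=206799-176818=29981
12. interest=⌊29981·106/10000⌋=317; principal=min(179010-317,29981)=29981; balance=29981-29981=0

1 19886 159124 1717000
2 18200 160810 1556190
3 16495 162515 1393675
4 14772 164238 1229437
5 13032 165978 1063459
6 11272 167738 895721
7 9494 169516 726205
8 7697 171313 554892
9 5881 173129 381763
10 4046 174964 206799
11 2192 176818 29981
12 317 29981 0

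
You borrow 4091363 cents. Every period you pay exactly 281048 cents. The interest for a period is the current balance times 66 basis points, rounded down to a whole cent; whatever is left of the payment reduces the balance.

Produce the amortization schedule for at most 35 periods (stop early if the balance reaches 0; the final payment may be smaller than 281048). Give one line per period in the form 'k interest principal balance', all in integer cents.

1 27002 254046 3837317
2 25326 255722 3581595
3 23638 257410 3324185
4 21939 259109 3065076
5 20229 260819 2804257
6 18508 262540 2541717
7 16775 264273 2277444
8 15031 266017 2011427
9 13275 267773 1743654
10 11508 269540 1474114
11 9729 271319 1202795
12 7938 273110 929685
13 6135 274913 654772
14 4321 276727 378045
15 2495 278553 99492
16 656 99492 0

1. interest=⌊4091363·66/10000⌋=27002; principal=281048-27002=254046; balance=4091363-254046=3837317
2. interest=⌊3837317·66/10000⌋=25326; principal=281048-25326=255722; balance=3837317-255722=3581595
3. interest=⌊3581595·66/10000⌋=23638; principal=281048-23638=257410; balance=3581595-257410=3324185
4. interest=⌊3324185·66/10000⌋=21939; principal=281048-21939=259109; balance=3324185-259109=3065076
5. interest=⌊3065076·66/10000⌋=20229; principal=281048-20229=260819; balance=3065076-260819=2804257
6. interest=⌊2804257·66/10000⌋=18508; principal=281048-18508=262540; balance=2804257-262540=2541717
7. interest=⌊2541717·66/10000⌋=16775; principal=281048-16775=264273; balance=2541717-264273=2277444
8. interest=⌊2277444·66/10000⌋=15031; principal=281048-15031=266017; balance=2277444-266017=2011427
9. interest=⌊2011427·66/10000⌋=13275; principal=281048-13275=267773; balance=2011427-267773=1743654
10. interest=⌊1743654·66/10000⌋=11508; principal=281048-11508=269540; balance=1743654-269540=1474114
11. interest=⌊1474114·66/10000⌋=9729; principal=281048-9729=271319; balance=1474114-271319=1202795
12. interest=⌊1202795·66/10000⌋=7938; principal=281048-7938=273110; balance=1202795-273110=929685
13. interest=⌊929685·66/10000⌋=6135; principal=281048-6135=274913; balance=929685-274913=654772
14. interest=⌊654772·66/10000⌋=4321; principal=281048-4321=276727; balance=654772-276727=378045
15. interest=⌊378045·66/10000⌋=2495; principal=281048-2495=278553; balance=378045-278553=99492
16. interest=⌊99492·66/10000⌋=656; principal=min(281048-656,99492)=99492; balance=99492-99492=0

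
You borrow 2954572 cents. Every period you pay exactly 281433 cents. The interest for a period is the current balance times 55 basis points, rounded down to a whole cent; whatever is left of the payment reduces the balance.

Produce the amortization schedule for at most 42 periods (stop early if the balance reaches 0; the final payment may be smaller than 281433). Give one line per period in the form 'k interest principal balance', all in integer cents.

1. interest=⌊2954572·55/10000⌋=16250; principal=281433-16250=265183; balance=2954572-265183=2689389
2. interest=⌊2689389·55/10000⌋=14791; principal=281433-14791=266642; balance=2689389-266642=2422747
3. interest=⌊2422747·55/10000⌋=13325; principal=281433-13325=268108; balance=2422747-268108=2154639
4. interest=⌊2154639·55/10000⌋=11850; principal=281433-11850=269583; balance=2154639-269583=1885056
5. interest=⌊1885056·55/10000⌋=10367; principal=281433-10367=271066; balance=1885056-271066=1613990
6. interest=⌊1613990·55/10000⌋=8876; principal=281433-8876=272557; balance=1613990-272557=1341433
7. interest=⌊1341433·55/10000⌋=7377; principal=281433-7377=274056; balance=1341433-274056=1067377
8. interest=⌊1067377·55/10000⌋=5870; principal=281433-5870=275563; balance=1067377-275563=791814
9. interest=⌊791814·55/10000⌋=4354; principal=281433-4354=277079; balance=791814-277079=514735
10. interest=⌊514735·55/10000⌋=2831; principal=281433-2831=278602; balance=514735-278602=236133
11. interest=⌊236133·55/10000⌋=1298; principal=min(281433-1298,236133)=236133; balance=236133-236133=0

1 16250 265183 2689389
2 14791 266642 2422747
3 13325 268108 2154639
4 11850 269583 1885056
5 10367 271066 1613990
6 8876 272557 1341433
7 7377 274056 1067377
8 5870 275563 791814
9 4354 277079 514735
10 2831 278602 236133
11 1298 236133 0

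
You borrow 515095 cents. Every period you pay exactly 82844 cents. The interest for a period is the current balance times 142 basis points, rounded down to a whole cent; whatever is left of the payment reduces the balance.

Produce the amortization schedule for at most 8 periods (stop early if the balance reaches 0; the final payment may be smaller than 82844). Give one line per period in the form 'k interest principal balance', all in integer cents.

1. interest=⌊515095·142/10000⌋=7314; principal=82844-7314=75530; balance=515095-75530=439565
2. interest=⌊439565·142/10000⌋=6241; principal=82844-6241=76603; balance=439565-76603=362962
3. interest=⌊362962·142/10000⌋=5154; principal=82844-5154=77690; balance=362962-77690=285272
4. interest=⌊285272·142/10000⌋=4050; principal=82844-4050=78794; balance=285272-78794=206478
5. interest=⌊206478·142/10000⌋=2931; principal=82844-2931=79913; balance=206478-79913=126565
6. interest=⌊126565·142/10000⌋=1797; principal=82844-1797=81047; balance=126565-81047=45518
7. interest=⌊45518·142/10000⌋=646; principal=min(82844-646,45518)=45518; balance=45518-45518=0

1 7314 75530 439565
2 6241 76603 362962
3 5154 77690 285272
4 4050 78794 206478
5 2931 79913 126565
6 1797 81047 45518
7 646 45518 0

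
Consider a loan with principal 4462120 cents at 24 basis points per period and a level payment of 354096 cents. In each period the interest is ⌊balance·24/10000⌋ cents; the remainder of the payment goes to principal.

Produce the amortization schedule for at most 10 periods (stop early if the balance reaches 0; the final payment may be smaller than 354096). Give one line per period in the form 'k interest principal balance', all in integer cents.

1. interest=⌊4462120·24/10000⌋=10709; principal=354096-10709=343387; balance=4462120-343387=4118733
2. interest=⌊4118733·24/10000⌋=9884; principal=354096-9884=344212; balance=4118733-344212=3774521
3. interest=⌊3774521·24/10000⌋=9058; principal=354096-9058=345038; balance=3774521-345038=3429483
4. interest=⌊3429483·24/10000⌋=8230; principal=354096-8230=345866; balance=3429483-345866=3083617
5. interest=⌊3083617·24/10000⌋=7400; principal=354096-7400=346696; balance=3083617-346696=2736921
6. interest=⌊2736921·24/10000⌋=6568; principal=354096-6568=347528; balance=2736921-347528=2389393
7. interest=⌊2389393·24/10000⌋=5734; principal=354096-5734=348362; balance=2389393-348362=2041031
8. interest=⌊2041031·24/10000⌋=4898; principal=354096-4898=349198; balance=2041031-349198=1691833
9. interest=⌊1691833·24/10000⌋=4060; principal=354096-4060=350036; balance=1691833-350036=1341797
10. interest=⌊1341797·24/10000⌋=3220; principal=354096-3220=350876; balance=1341797-350876=990921

1 10709 343387 4118733
2 9884 344212 3774521
3 9058 345038 3429483
4 8230 345866 3083617
5 7400 346696 2736921
6 6568 347528 2389393
7 5734 348362 2041031
8 4898 349198 1691833
9 4060 350036 1341797
10 3220 350876 990921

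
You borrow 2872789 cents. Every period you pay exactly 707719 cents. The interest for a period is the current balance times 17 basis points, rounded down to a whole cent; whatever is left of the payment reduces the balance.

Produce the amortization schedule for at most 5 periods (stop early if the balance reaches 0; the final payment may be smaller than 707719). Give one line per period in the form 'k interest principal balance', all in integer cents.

1 4883 702836 2169953
2 3688 704031 1465922
3 2492 705227 760695
4 1293 706426 54269
5 92 54269 0

1. interest=⌊2872789·17/10000⌋=4883; principal=707719-4883=702836; balance=2872789-702836=2169953
2. interest=⌊2169953·17/10000⌋=3688; principal=707719-3688=704031; balance=2169953-704031=1465922
3. interest=⌊1465922·17/10000⌋=2492; principal=707719-2492=705227; balance=1465922-705227=760695
4. interest=⌊760695·17/10000⌋=1293; principal=707719-1293=706426; balance=760695-706426=54269
5. interest=⌊54269·17/10000⌋=92; principal=min(707719-92,54269)=54269; balance=54269-54269=0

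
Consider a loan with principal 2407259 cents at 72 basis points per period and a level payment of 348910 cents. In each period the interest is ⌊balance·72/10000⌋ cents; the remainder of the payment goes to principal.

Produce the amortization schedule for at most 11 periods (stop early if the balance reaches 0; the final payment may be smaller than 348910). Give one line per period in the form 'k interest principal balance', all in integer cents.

1 17332 331578 2075681
2 14944 333966 1741715
3 12540 336370 1405345
4 10118 338792 1066553
5 7679 341231 725322
6 5222 343688 381634
7 2747 346163 35471
8 255 35471 0

1. interest=⌊2407259·72/10000⌋=17332; principal=348910-17332=331578; balance=2407259-331578=2075681
2. interest=⌊2075681·72/10000⌋=14944; principal=348910-14944=333966; balance=2075681-333966=1741715
3. interest=⌊1741715·72/10000⌋=12540; principal=348910-12540=336370; balance=1741715-336370=1405345
4. interest=⌊1405345·72/10000⌋=10118; principal=348910-10118=338792; balance=1405345-338792=1066553
5. interest=⌊1066553·72/10000⌋=7679; principal=348910-7679=341231; balance=1066553-341231=725322
6. interest=⌊725322·72/10000⌋=5222; principal=348910-5222=343688; balance=725322-343688=381634
7. interest=⌊381634·72/10000⌋=2747; principal=348910-2747=346163; balance=381634-346163=35471
8. interest=⌊35471·72/10000⌋=255; principal=min(348910-255,35471)=35471; balance=35471-35471=0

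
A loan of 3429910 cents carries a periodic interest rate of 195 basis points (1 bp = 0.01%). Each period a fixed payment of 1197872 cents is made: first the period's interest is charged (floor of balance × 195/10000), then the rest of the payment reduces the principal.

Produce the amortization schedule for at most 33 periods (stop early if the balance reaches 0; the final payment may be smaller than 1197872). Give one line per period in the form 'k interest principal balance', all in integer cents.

1. interest=⌊3429910·195/10000⌋=66883; principal=1197872-66883=1130989; balance=3429910-1130989=2298921
2. interest=⌊2298921·195/10000⌋=44828; principal=1197872-44828=1153044; balance=2298921-1153044=1145877
3. interest=⌊1145877·195/10000⌋=22344; principal=min(1197872-22344,1145877)=1145877; balance=1145877-1145877=0

1 66883 1130989 2298921
2 44828 1153044 1145877
3 22344 1145877 0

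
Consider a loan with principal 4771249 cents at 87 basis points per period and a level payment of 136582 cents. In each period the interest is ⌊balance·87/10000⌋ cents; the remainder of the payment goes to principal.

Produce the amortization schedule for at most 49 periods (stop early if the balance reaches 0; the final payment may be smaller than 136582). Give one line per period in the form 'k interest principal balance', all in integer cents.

1 41509 95073 4676176
2 40682 95900 4580276
3 39848 96734 4483542
4 39006 97576 4385966
5 38157 98425 4287541
6 37301 99281 4188260
7 36437 100145 4088115
8 35566 101016 3987099
9 34687 101895 3885204
10 33801 102781 3782423
11 32907 103675 3678748
12 32005 104577 3574171
13 31095 105487 3468684
14 30177 106405 3362279
15 29251 107331 3254948
16 28318 108264 3146684
17 27376 109206 3037478
18 26426 110156 2927322
19 25467 111115 2816207
20 24501 112081 2704126
21 23525 113057 2591069
22 22542 114040 2477029
23 21550 115032 2361997
24 20549 116033 2245964
25 19539 117043 2128921
26 18521 118061 2010860
27 17494 119088 1891772
28 16458 120124 1771648
29 15413 121169 1650479
30 14359 122223 1528256
31 13295 123287 1404969
32 12223 124359 1280610
33 11141 125441 1155169
34 10049 126533 1028636
35 8949 127633 901003
36 7838 128744 772259
37 6718 129864 642395
38 5588 130994 511401
39 4449 132133 379268
40 3299 133283 245985
41 2140 134442 111543
42 970 111543 0

1. interest=⌊4771249·87/10000⌋=41509; principal=136582-41509=95073; balance=4771249-95073=4676176
2. interest=⌊4676176·87/10000⌋=40682; principal=136582-40682=95900; balance=4676176-95900=4580276
3. interest=⌊4580276·87/10000⌋=39848; principal=136582-39848=96734; balance=4580276-96734=4483542
4. interest=⌊4483542·87/10000⌋=39006; principal=136582-39006=97576; balance=4483542-97576=4385966
5. interest=⌊4385966·87/10000⌋=38157; principal=136582-38157=98425; balance=4385966-98425=4287541
6. interest=⌊4287541·87/10000⌋=37301; principal=136582-37301=99281; balance=4287541-99281=4188260
7. interest=⌊4188260·87/10000⌋=36437; principal=136582-36437=100145; balance=4188260-100145=4088115
8. interest=⌊4088115·87/10000⌋=35566; principal=136582-35566=101016; balance=4088115-101016=3987099
9. interest=⌊3987099·87/10000⌋=34687; principal=136582-34687=101895; balance=3987099-101895=3885204
10. interest=⌊3885204·87/10000⌋=33801; principal=136582-33801=102781; balance=3885204-102781=3782423
11. interest=⌊3782423·87/10000⌋=32907; principal=136582-32907=103675; balance=3782423-103675=3678748
12. interest=⌊3678748·87/10000⌋=32005; principal=136582-32005=104577; balance=3678748-104577=3574171
13. interest=⌊3574171·87/10000⌋=31095; principal=136582-31095=105487; balance=3574171-105487=3468684
14. interest=⌊3468684·87/10000⌋=30177; principal=136582-30177=106405; balance=3468684-106405=3362279
15. interest=⌊3362279·87/10000⌋=29251; principal=136582-29251=107331; balance=3362279-107331=3254948
16. interest=⌊3254948·87/10000⌋=28318; principal=136582-28318=108264; balance=3254948-108264=3146684
17. interest=⌊3146684·87/10000⌋=27376; principal=136582-27376=109206; balance=3146684-109206=3037478
18. interest=⌊3037478·87/10000⌋=26426; principal=136582-26426=110156; balance=3037478-110156=2927322
19. interest=⌊2927322·87/10000⌋=25467; principal=136582-25467=111115; balance=2927322-111115=2816207
20. interest=⌊2816207·87/10000⌋=24501; principal=136582-24501=112081; balance=2816207-112081=2704126
21. interest=⌊2704126·87/10000⌋=23525; principal=136582-23525=113057; balance=2704126-113057=2591069
22. interest=⌊2591069·87/10000⌋=22542; principal=136582-22542=114040; balance=2591069-114040=2477029
23. interest=⌊2477029·87/10000⌋=21550; principal=136582-21550=115032; balance=2477029-115032=2361997
24. interest=⌊2361997·87/10000⌋=20549; principal=136582-20549=116033; balance=2361997-116033=2245964
25. interest=⌊2245964·87/10000⌋=19539; principal=136582-19539=117043; balance=2245964-117043=2128921
26. interest=⌊2128921·87/10000⌋=18521; principal=136582-18521=118061; balance=2128921-118061=2010860
27. interest=⌊2010860·87/10000⌋=17494; principal=136582-17494=119088; balance=2010860-119088=1891772
28. interest=⌊1891772·87/10000⌋=16458; principal=136582-16458=120124; balance=1891772-120124=1771648
29. interest=⌊1771648·87/10000⌋=15413; principal=136582-15413=121169; balance=1771648-121169=1650479
30. interest=⌊1650479·87/10000⌋=14359; principal=136582-14359=122223; balance=1650479-122223=1528256
31. interest=⌊1528256·87/10000⌋=13295; principal=136582-13295=123287; balance=1528256-123287=1404969
32. interest=⌊1404969·87/10000⌋=12223; principal=136582-12223=124359; balance=1404969-124359=1280610
33. interest=⌊1280610·87/10000⌋=11141; principal=136582-11141=125441; balance=1280610-125441=1155169
34. interest=⌊1155169·87/10000⌋=10049; principal=136582-10049=126533; balance=1155169-126533=1028636
35. interest=⌊1028636·87/10000⌋=8949; principal=136582-8949=127633; balance=1028636-127633=901003
36. interest=⌊901003·87/10000⌋=7838; principal=136582-7838=128744; balance=901003-128744=772259
37. interest=⌊772259·87/10000⌋=6718; principal=136582-6718=129864; balance=772259-129864=642395
38. interest=⌊642395·87/10000⌋=5588; principal=136582-5588=130994; balance=642395-130994=511401
39. interest=⌊511401·87/10000⌋=4449; principal=136582-4449=132133; balance=511401-132133=379268
40. interest=⌊379268·87/10000⌋=3299; principal=136582-3299=133283; balance=379268-133283=245985
41. interest=⌊245985·87/10000⌋=2140; principal=136582-2140=134442; balance=245985-134442=111543
42. interest=⌊111543·87/10000⌋=970; principal=min(136582-970,111543)=111543; balance=111543-111543=0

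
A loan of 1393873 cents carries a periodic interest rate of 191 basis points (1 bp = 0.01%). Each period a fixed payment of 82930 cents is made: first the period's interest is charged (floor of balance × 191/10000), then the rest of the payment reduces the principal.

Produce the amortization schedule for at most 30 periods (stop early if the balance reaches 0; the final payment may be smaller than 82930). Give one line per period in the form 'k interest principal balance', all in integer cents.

1. interest=⌊1393873·191/10000⌋=26622; principal=82930-26622=56308; balance=1393873-56308=1337565
2. interest=⌊1337565·191/10000⌋=25547; principal=82930-25547=57383; balance=1337565-57383=1280182
3. interest=⌊1280182·191/10000⌋=24451; principal=82930-24451=58479; balance=1280182-58479=1221703
4. interest=⌊1221703·191/10000⌋=23334; principal=82930-23334=59596; balance=1221703-59596=1162107
5. interest=⌊1162107·191/10000⌋=22196; principal=82930-22196=60734; balance=1162107-60734=1101373
6. interest=⌊1101373·191/10000⌋=21036; principal=82930-21036=61894; balance=1101373-61894=1039479
7. interest=⌊1039479·191/10000⌋=19854; principal=82930-19854=63076; balance=1039479-63076=976403
8. interest=⌊976403·191/10000⌋=18649; principal=82930-18649=64281; balance=976403-64281=912122
9. interest=⌊912122·191/10000⌋=17421; principal=82930-17421=65509; balance=912122-65509=846613
10. interest=⌊846613·191/10000⌋=16170; principal=82930-16170=66760; balance=846613-66760=779853
11. interest=⌊779853·191/10000⌋=14895; principal=82930-14895=68035; balance=779853-68035=711818
12. interest=⌊711818·191/10000⌋=13595; principal=82930-13595=69335; balance=711818-69335=642483
13. interest=⌊642483·191/10000⌋=12271; principal=82930-12271=70659; balance=642483-70659=571824
14. interest=⌊571824·191/10000⌋=10921; principal=82930-10921=72009; balance=571824-72009=499815
15. interest=⌊499815·191/10000⌋=9546; principal=82930-9546=73384; balance=499815-73384=426431
16. interest=⌊426431·191/10000⌋=8144; principal=82930-8144=74786; balance=426431-74786=351645
17. interest=⌊351645·191/10000⌋=6716; principal=82930-6716=76214; balance=351645-76214=275431
18. interest=⌊275431·191/10000⌋=5260; principal=82930-5260=77670; balance=275431-77670=197761
19. interest=⌊197761·191/10000⌋=3777; principal=82930-3777=79153; balance=197761-79153=118608
20. interest=⌊118608·191/10000⌋=2265; principal=82930-2265=80665; balance=118608-80665=37943
21. interest=⌊37943·191/10000⌋=724; principal=min(82930-724,37943)=37943; balance=37943-37943=0

1 26622 56308 1337565
2 25547 57383 1280182
3 24451 58479 1221703
4 23334 59596 1162107
5 22196 60734 1101373
6 21036 61894 1039479
7 19854 63076 976403
8 18649 64281 912122
9 17421 65509 846613
10 16170 66760 779853
11 14895 68035 711818
12 13595 69335 642483
13 12271 70659 571824
14 10921 72009 499815
15 9546 73384 426431
16 8144 74786 351645
17 6716 76214 275431
18 5260 77670 197761
19 3777 79153 118608
20 2265 80665 37943
21 724 37943 0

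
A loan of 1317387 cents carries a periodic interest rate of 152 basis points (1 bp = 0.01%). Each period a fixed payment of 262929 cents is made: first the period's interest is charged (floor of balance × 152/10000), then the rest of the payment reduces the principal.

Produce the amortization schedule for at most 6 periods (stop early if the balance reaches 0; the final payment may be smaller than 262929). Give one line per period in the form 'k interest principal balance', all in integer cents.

1. interest=⌊1317387·152/10000⌋=20024; principal=262929-20024=242905; balance=1317387-242905=1074482
2. interest=⌊1074482·152/10000⌋=16332; principal=262929-16332=246597; balance=1074482-246597=827885
3. interest=⌊827885·152/10000⌋=12583; principal=262929-12583=250346; balance=827885-250346=577539
4. interest=⌊577539·152/10000⌋=8778; principal=262929-8778=254151; balance=577539-254151=323388
5. interest=⌊323388·152/10000⌋=4915; principal=262929-4915=258014; balance=323388-258014=65374
6. interest=⌊65374·152/10000⌋=993; principal=min(262929-993,65374)=65374; balance=65374-65374=0

1 20024 242905 1074482
2 16332 246597 827885
3 12583 250346 577539
4 8778 254151 323388
5 4915 258014 65374
6 993 65374 0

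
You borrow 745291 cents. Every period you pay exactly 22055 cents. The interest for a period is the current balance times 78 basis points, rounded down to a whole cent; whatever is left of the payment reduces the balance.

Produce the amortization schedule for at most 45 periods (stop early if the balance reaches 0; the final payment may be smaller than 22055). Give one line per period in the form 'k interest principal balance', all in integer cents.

1 5813 16242 729049
2 5686 16369 712680
3 5558 16497 696183
4 5430 16625 679558
5 5300 16755 662803
6 5169 16886 645917
7 5038 17017 628900
8 4905 17150 611750
9 4771 17284 594466
10 4636 17419 577047
11 4500 17555 559492
12 4364 17691 541801
13 4226 17829 523972
14 4086 17969 506003
15 3946 18109 487894
16 3805 18250 469644
17 3663 18392 451252
18 3519 18536 432716
19 3375 18680 414036
20 3229 18826 395210
21 3082 18973 376237
22 2934 19121 357116
23 2785 19270 337846
24 2635 19420 318426
25 2483 19572 298854
26 2331 19724 279130
27 2177 19878 259252
28 2022 20033 239219
29 1865 20190 219029
30 1708 20347 198682
31 1549 20506 178176
32 1389 20666 157510
33 1228 20827 136683
34 1066 20989 115694
35 902 21153 94541
36 737 21318 73223
37 571 21484 51739
38 403 21652 30087
39 234 21821 8266
40 64 8266 0

1. interest=⌊745291·78/10000⌋=5813; principal=22055-5813=16242; balance=745291-16242=729049
2. interest=⌊729049·78/10000⌋=5686; principal=22055-5686=16369; balance=729049-16369=712680
3. interest=⌊712680·78/10000⌋=5558; principal=22055-5558=16497; balance=712680-16497=696183
4. interest=⌊696183·78/10000⌋=5430; principal=22055-5430=16625; balance=696183-16625=679558
5. interest=⌊679558·78/10000⌋=5300; principal=22055-5300=16755; balance=679558-16755=662803
6. interest=⌊662803·78/10000⌋=5169; principal=22055-5169=16886; balance=662803-16886=645917
7. interest=⌊645917·78/10000⌋=5038; principal=22055-5038=17017; balance=645917-17017=628900
8. interest=⌊628900·78/10000⌋=4905; principal=22055-4905=17150; balance=628900-17150=611750
9. interest=⌊611750·78/10000⌋=4771; principal=22055-4771=17284; balance=611750-17284=594466
10. interest=⌊594466·78/10000⌋=4636; principal=22055-4636=17419; balance=594466-17419=577047
11. interest=⌊577047·78/10000⌋=4500; principal=22055-4500=17555; balance=577047-17555=559492
12. interest=⌊559492·78/10000⌋=4364; principal=22055-4364=17691; balance=559492-17691=541801
13. interest=⌊541801·78/10000⌋=4226; principal=22055-4226=17829; balance=541801-17829=523972
14. interest=⌊523972·78/10000⌋=4086; principal=22055-4086=17969; balance=523972-17969=506003
15. interest=⌊506003·78/10000⌋=3946; principal=22055-3946=18109; balance=506003-18109=487894
16. interest=⌊487894·78/10000⌋=3805; principal=22055-3805=18250; balance=487894-18250=469644
17. interest=⌊469644·78/10000⌋=3663; principal=22055-3663=18392; balance=469644-18392=451252
18. interest=⌊451252·78/10000⌋=3519; principal=22055-3519=18536; balance=451252-18536=432716
19. interest=⌊432716·78/10000⌋=3375; principal=22055-3375=18680; balance=432716-18680=414036
20. interest=⌊414036·78/10000⌋=3229; principal=22055-3229=18826; balance=414036-18826=395210
21. interest=⌊395210·78/10000⌋=3082; principal=22055-3082=18973; balance=395210-18973=376237
22. interest=⌊376237·78/10000⌋=2934; principal=22055-2934=19121; balance=376237-19121=357116
23. interest=⌊357116·78/10000⌋=2785; principal=22055-2785=19270; balance=357116-19270=337846
24. interest=⌊337846·78/10000⌋=2635; principal=22055-2635=19420; balance=337846-19420=318426
25. interest=⌊318426·78/10000⌋=2483; principal=22055-2483=19572; balance=318426-19572=298854
26. interest=⌊298854·78/10000⌋=2331; principal=22055-2331=19724; balance=298854-19724=279130
27. interest=⌊279130·78/10000⌋=2177; principal=22055-2177=19878; balance=279130-19878=259252
28. interest=⌊259252·78/10000⌋=2022; principal=22055-2022=20033; balance=259252-20033=239219
29. interest=⌊239219·78/10000⌋=1865; principal=22055-1865=20190; balance=239219-20190=219029
30. interest=⌊219029·78/10000⌋=1708; principal=22055-1708=20347; balance=219029-20347=198682
31. interest=⌊198682·78/10000⌋=1549; principal=22055-1549=20506; balance=198682-20506=178176
32. interest=⌊178176·78/10000⌋=1389; principal=22055-1389=20666; balance=178176-20666=157510
33. interest=⌊157510·78/10000⌋=1228; principal=22055-1228=20827; balance=157510-20827=136683
34. interest=⌊136683·78/10000⌋=1066; principal=22055-1066=20989; balance=136683-20989=115694
35. interest=⌊115694·78/10000⌋=902; principal=22055-902=21153; balance=115694-21153=94541
36. interest=⌊94541·78/10000⌋=737; principal=22055-737=21318; balance=94541-21318=73223
37. interest=⌊73223·78/10000⌋=571; principal=22055-571=21484; balance=73223-21484=51739
38. interest=⌊51739·78/10000⌋=403; principal=22055-403=21652; balance=51739-21652=30087
39. interest=⌊30087·78/10000⌋=234; principal=22055-234=21821; balance=30087-21821=8266
40. interest=⌊8266·78/10000⌋=64; principal=min(22055-64,8266)=8266; balance=8266-8266=0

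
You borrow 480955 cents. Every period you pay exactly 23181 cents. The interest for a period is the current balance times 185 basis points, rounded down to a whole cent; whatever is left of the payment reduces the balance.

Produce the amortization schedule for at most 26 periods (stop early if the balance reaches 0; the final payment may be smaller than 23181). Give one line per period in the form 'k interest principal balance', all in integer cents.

1. interest=⌊480955·185/10000⌋=8897; principal=23181-8897=14284; balance=480955-14284=466671
2. interest=⌊466671·185/10000⌋=8633; principal=23181-8633=14548; balance=466671-14548=452123
3. interest=⌊452123·185/10000⌋=8364; principal=23181-8364=14817; balance=452123-14817=437306
4. interest=⌊437306·185/10000⌋=8090; principal=23181-8090=15091; balance=437306-15091=422215
5. interest=⌊422215·185/10000⌋=7810; principal=23181-7810=15371; balance=422215-15371=406844
6. interest=⌊406844·185/10000⌋=7526; principal=23181-7526=15655; balance=406844-15655=391189
7. interest=⌊391189·185/10000⌋=7236; principal=23181-7236=15945; balance=391189-15945=375244
8. interest=⌊375244·185/10000⌋=6942; principal=23181-6942=16239; balance=375244-16239=359005
9. interest=⌊359005·185/10000⌋=6641; principal=23181-6641=16540; balance=359005-16540=342465
10. interest=⌊342465·185/10000⌋=6335; principal=23181-6335=16846; balance=342465-16846=325619
11. interest=⌊325619·185/10000⌋=6023; principal=23181-6023=17158; balance=325619-17158=308461
12. interest=⌊308461·185/10000⌋=5706; principal=23181-5706=17475; balance=308461-17475=290986
13. interest=⌊290986·185/10000⌋=5383; principal=23181-5383=17798; balance=290986-17798=273188
14. interest=⌊273188·185/10000⌋=5053; principal=23181-5053=18128; balance=273188-18128=255060
15. interest=⌊255060·185/10000⌋=4718; principal=23181-4718=18463; balance=255060-18463=236597
16. interest=⌊236597·185/10000⌋=4377; principal=23181-4377=18804; balance=236597-18804=217793
17. interest=⌊217793·185/10000⌋=4029; principal=23181-4029=19152; balance=217793-19152=198641
18. interest=⌊198641·185/10000⌋=3674; principal=23181-3674=19507; balance=198641-19507=179134
19. interest=⌊179134·185/10000⌋=3313; principal=23181-3313=19868; balance=179134-19868=159266
20. interest=⌊159266·185/10000⌋=2946; principal=23181-2946=20235; balance=159266-20235=139031
21. interest=⌊139031·185/10000⌋=2572; principal=23181-2572=20609; balance=139031-20609=118422
22. interest=⌊118422·185/10000⌋=2190; principal=23181-2190=20991; balance=118422-20991=97431
23. interest=⌊97431·185/10000⌋=1802; principal=23181-1802=21379; balance=97431-21379=76052
24. interest=⌊76052·185/10000⌋=1406; principal=23181-1406=21775; balance=76052-21775=54277
25. interest=⌊54277·185/10000⌋=1004; principal=23181-1004=22177; balance=54277-22177=32100
26. interest=⌊32100·185/10000⌋=593; principal=23181-593=22588; balance=32100-22588=9512

1 8897 14284 466671
2 8633 14548 452123
3 8364 14817 437306
4 8090 15091 422215
5 7810 15371 406844
6 7526 15655 391189
7 7236 15945 375244
8 6942 16239 359005
9 6641 16540 342465
10 6335 16846 325619
11 6023 17158 308461
12 5706 17475 290986
13 5383 17798 273188
14 5053 18128 255060
15 4718 18463 236597
16 4377 18804 217793
17 4029 19152 198641
18 3674 19507 179134
19 3313 19868 159266
20 2946 20235 139031
21 2572 20609 118422
22 2190 20991 97431
23 1802 21379 76052
24 1406 21775 54277
25 1004 22177 32100
26 593 22588 9512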